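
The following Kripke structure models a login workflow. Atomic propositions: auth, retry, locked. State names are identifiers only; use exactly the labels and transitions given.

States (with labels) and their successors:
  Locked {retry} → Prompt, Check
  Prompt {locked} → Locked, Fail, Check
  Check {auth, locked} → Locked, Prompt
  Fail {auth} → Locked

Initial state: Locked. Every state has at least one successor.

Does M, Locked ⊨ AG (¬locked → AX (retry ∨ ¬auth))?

States satisfying ¬locked → AX (retry ∨ ¬auth): {Prompt, Check, Fail}.
States satisfying AG (¬locked → AX (retry ∨ ¬auth)): ∅.
Locked is reachable from Locked and violates ¬locked → AX (retry ∨ ¬auth), so AG fails at Locked.
Locked ∉ Sat(AG (¬locked → AX (retry ∨ ¬auth))).

No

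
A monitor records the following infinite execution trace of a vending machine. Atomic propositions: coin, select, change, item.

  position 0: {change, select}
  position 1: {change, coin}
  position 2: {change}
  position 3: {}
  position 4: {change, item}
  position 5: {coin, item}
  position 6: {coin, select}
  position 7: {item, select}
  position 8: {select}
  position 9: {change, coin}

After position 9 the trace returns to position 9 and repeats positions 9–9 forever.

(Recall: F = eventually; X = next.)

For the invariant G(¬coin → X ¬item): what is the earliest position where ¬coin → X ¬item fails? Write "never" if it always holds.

Check ¬coin → X ¬item at each position in order: 0 ✓, 1 ✓, 2 ✓.
At position 3 the labels are {} and the next position 4 has {change, item}, so ¬coin → X ¬item is false there. This is the first violation.

3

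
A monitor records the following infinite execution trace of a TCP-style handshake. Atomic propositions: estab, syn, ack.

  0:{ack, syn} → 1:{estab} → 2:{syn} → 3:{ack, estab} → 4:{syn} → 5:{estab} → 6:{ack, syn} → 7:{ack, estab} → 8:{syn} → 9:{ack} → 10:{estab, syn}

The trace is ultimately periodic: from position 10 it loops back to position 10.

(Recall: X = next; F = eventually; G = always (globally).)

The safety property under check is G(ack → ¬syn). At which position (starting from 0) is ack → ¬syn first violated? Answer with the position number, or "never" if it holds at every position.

At position 0 the labels are {ack, syn}, so ack → ¬syn is false there. This is the first violation.

0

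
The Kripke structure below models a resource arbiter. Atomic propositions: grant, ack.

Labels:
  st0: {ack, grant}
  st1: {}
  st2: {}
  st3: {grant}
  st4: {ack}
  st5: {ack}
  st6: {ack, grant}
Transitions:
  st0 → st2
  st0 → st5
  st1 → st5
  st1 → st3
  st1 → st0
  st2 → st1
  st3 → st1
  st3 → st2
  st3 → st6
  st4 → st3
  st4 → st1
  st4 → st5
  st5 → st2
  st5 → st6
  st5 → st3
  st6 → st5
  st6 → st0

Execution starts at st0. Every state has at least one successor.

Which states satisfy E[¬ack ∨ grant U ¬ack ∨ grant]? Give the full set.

{st0, st1, st2, st3, st6}

States satisfying ¬ack ∨ grant: {st0, st1, st2, st3, st6}.
States satisfying E[¬ack ∨ grant U ¬ack ∨ grant]: {st0, st1, st2, st3, st6}.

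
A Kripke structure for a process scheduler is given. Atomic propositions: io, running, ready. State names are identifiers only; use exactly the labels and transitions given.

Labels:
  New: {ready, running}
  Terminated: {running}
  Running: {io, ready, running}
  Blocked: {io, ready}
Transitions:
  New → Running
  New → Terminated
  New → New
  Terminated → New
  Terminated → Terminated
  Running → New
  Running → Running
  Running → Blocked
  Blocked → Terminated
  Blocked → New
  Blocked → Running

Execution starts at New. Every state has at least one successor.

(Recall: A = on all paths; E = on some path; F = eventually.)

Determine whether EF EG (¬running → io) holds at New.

States satisfying EG (¬running → io): {New, Terminated, Running, Blocked}.
States satisfying EF EG (¬running → io): {New, Terminated, Running, Blocked}.
Some path from New reaches a state where EG (¬running → io) holds.
New ∈ Sat(EF EG (¬running → io)).

Yes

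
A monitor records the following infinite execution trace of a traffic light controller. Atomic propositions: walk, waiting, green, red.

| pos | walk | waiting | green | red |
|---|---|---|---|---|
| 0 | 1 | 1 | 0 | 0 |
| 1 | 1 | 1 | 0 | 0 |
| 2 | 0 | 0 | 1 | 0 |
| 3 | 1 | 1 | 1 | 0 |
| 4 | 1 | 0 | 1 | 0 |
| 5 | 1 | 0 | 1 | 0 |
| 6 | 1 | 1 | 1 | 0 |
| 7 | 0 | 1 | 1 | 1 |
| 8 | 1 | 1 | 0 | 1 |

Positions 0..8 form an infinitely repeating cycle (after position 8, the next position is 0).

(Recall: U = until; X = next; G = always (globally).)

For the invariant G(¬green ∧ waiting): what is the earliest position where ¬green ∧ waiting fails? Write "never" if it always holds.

2

Check ¬green ∧ waiting at each position in order: 0 ✓, 1 ✓.
At position 2 the labels are {green}, so ¬green ∧ waiting is false there. This is the first violation.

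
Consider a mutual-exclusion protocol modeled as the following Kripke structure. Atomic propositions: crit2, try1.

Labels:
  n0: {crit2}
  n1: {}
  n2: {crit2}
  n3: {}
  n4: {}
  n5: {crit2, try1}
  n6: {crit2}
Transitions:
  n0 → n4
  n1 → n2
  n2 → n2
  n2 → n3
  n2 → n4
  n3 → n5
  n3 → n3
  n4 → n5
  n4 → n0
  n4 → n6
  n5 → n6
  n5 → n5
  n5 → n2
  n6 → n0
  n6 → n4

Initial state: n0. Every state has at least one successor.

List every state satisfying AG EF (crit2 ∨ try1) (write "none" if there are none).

States satisfying EF (crit2 ∨ try1): {n0, n1, n2, n3, n4, n5, n6}.
States satisfying AG EF (crit2 ∨ try1): {n0, n1, n2, n3, n4, n5, n6}.

{n0, n1, n2, n3, n4, n5, n6}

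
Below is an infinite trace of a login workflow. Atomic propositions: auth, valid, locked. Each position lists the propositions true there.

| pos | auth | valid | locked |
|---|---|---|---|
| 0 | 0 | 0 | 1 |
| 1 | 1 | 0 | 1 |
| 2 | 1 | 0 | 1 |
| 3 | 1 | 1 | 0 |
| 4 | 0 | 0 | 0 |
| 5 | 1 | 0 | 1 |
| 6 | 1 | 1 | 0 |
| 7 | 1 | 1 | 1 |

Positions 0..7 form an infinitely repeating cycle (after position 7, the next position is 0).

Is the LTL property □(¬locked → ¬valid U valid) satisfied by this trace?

Holds

¬locked → ¬valid U valid holds at every position 0..7, and those are all positions ever visited, so □(¬locked → ¬valid U valid) holds.
Positions where ¬locked holds: 3, 4, 6.
Check ¬valid U valid at each: 3→ok, 4→ok, 6→ok.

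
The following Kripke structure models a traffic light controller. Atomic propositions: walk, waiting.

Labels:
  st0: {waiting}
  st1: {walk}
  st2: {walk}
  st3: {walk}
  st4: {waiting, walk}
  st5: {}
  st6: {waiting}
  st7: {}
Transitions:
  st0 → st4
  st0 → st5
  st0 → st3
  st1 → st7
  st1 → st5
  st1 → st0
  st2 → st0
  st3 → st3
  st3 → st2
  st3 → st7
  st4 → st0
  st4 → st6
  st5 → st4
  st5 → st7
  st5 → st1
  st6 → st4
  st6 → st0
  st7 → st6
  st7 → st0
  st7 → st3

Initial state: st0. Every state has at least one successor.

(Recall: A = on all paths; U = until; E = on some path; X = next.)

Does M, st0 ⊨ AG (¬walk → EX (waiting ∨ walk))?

Satisfied

States satisfying ¬walk → EX (waiting ∨ walk): {st0, st1, st2, st3, st4, st5, st6, st7}.
States satisfying AG (¬walk → EX (waiting ∨ walk)): {st0, st1, st2, st3, st4, st5, st6, st7}.
Every state reachable from st0 satisfies ¬walk → EX (waiting ∨ walk).
st0 ∈ Sat(AG (¬walk → EX (waiting ∨ walk))).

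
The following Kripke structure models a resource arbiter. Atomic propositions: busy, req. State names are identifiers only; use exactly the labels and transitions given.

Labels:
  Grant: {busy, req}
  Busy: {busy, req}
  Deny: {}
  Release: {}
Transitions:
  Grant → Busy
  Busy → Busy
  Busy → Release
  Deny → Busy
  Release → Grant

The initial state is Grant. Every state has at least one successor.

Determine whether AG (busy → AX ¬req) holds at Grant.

No

States satisfying busy → AX ¬req: {Deny, Release}.
States satisfying AG (busy → AX ¬req): ∅.
Busy is reachable from Grant and violates busy → AX ¬req, so AG fails at Grant.
Grant ∉ Sat(AG (busy → AX ¬req)).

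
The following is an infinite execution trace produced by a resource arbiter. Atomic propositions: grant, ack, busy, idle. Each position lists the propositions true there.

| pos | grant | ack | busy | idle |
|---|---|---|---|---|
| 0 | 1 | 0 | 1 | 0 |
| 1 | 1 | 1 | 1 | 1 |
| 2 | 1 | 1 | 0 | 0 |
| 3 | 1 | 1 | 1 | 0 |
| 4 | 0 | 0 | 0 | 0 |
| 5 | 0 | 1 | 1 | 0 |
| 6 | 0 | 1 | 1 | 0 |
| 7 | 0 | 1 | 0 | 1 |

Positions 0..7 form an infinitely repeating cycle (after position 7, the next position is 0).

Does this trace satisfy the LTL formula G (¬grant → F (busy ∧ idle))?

Yes

¬grant → F (busy ∧ idle) holds at every position 0..7, and those are all positions ever visited, so G (¬grant → F (busy ∧ idle)) holds.
Positions where ¬grant holds: 4, 5, 6, 7.
Check F (busy ∧ idle) at each: 4→ok, 5→ok, 6→ok, 7→ok.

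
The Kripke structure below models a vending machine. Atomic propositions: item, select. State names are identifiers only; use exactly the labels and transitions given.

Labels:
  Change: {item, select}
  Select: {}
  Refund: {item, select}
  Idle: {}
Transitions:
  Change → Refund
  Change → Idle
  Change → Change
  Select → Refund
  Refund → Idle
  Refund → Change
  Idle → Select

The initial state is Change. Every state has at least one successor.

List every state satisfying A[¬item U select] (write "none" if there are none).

States satisfying ¬item: {Select, Idle}.
States satisfying select: {Change, Refund}.
States satisfying A[¬item U select]: {Change, Select, Refund, Idle}.

{Change, Select, Refund, Idle}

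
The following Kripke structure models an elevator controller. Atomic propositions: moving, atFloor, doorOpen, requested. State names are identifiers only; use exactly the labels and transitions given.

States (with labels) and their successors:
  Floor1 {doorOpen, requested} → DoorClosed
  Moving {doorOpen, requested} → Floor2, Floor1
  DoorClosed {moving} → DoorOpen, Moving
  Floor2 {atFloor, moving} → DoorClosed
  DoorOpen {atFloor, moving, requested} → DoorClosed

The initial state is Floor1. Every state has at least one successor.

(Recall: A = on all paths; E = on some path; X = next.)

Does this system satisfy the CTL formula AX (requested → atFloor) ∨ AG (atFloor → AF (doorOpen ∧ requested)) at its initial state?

Yes

States satisfying requested → atFloor: {DoorClosed, Floor2, DoorOpen}.
States satisfying AX (requested → atFloor): {Floor1, Floor2, DoorOpen}.
States satisfying atFloor → AF (doorOpen ∧ requested): {Floor1, Moving, DoorClosed}.
States satisfying AG (atFloor → AF (doorOpen ∧ requested)): ∅.
States satisfying AX (requested → atFloor) ∨ AG (atFloor → AF (doorOpen ∧ requested)): {Floor1, Floor2, DoorOpen}.
Floor1 ∈ Sat(AX (requested → atFloor) ∨ AG (atFloor → AF (doorOpen ∧ requested))).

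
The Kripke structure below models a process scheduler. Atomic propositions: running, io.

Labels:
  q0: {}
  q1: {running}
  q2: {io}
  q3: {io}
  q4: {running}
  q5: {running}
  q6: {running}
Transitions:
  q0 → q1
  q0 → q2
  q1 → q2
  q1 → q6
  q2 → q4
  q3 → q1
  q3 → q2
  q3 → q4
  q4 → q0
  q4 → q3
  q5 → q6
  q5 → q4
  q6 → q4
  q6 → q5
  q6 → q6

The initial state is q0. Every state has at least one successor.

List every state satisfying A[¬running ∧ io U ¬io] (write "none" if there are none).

States satisfying ¬running ∧ io: {q2, q3}.
States satisfying ¬io: {q0, q1, q4, q5, q6}.
States satisfying A[¬running ∧ io U ¬io]: {q0, q1, q2, q3, q4, q5, q6}.

{q0, q1, q2, q3, q4, q5, q6}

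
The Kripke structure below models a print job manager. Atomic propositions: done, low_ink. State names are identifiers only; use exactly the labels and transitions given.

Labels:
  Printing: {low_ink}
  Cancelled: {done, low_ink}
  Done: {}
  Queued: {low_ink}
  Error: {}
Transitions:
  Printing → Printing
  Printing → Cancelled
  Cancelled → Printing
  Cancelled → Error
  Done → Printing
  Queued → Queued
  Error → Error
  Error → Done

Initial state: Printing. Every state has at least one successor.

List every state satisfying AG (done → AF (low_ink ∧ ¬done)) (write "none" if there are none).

{Queued}

States satisfying done → AF (low_ink ∧ ¬done): {Printing, Done, Queued, Error}.
States satisfying AG (done → AF (low_ink ∧ ¬done)): {Queued}.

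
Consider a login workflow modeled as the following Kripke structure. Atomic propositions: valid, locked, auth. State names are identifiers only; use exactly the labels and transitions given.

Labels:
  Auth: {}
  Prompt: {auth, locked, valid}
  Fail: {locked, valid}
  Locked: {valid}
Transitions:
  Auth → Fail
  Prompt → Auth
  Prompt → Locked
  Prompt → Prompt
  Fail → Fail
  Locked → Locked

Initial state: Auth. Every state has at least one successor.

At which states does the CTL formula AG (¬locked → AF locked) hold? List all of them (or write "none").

{Auth, Fail}

States satisfying ¬locked → AF locked: {Auth, Prompt, Fail}.
States satisfying AG (¬locked → AF locked): {Auth, Fail}.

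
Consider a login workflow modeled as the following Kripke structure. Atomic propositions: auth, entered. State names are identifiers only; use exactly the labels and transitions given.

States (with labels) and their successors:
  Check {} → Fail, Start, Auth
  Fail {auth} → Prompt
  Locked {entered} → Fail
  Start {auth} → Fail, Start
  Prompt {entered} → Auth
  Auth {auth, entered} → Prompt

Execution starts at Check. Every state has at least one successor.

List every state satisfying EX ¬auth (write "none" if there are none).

States satisfying ¬auth: {Check, Locked, Prompt}.
States satisfying EX ¬auth: {Fail, Auth}.

{Fail, Auth}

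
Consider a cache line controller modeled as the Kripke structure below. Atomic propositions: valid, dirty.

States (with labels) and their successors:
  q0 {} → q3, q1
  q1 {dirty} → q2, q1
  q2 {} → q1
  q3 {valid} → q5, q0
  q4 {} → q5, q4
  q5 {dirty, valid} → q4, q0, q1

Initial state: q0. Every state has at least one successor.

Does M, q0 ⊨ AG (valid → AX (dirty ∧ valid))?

States satisfying valid → AX (dirty ∧ valid): {q0, q1, q2, q4}.
States satisfying AG (valid → AX (dirty ∧ valid)): {q1, q2}.
q3 is reachable from q0 and violates valid → AX (dirty ∧ valid), so AG fails at q0.
q0 ∉ Sat(AG (valid → AX (dirty ∧ valid))).

Violated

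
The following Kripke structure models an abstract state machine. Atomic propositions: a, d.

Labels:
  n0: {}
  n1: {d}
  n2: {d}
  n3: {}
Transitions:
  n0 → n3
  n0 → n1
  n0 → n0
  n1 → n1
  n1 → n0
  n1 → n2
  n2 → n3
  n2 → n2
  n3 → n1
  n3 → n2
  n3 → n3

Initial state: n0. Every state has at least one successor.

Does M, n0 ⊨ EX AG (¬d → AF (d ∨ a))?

States satisfying AG (¬d → AF (d ∨ a)): ∅.
States satisfying EX AG (¬d → AF (d ∨ a)): ∅.
No suitable path/successor from n0 witnesses the formula.
n0 ∉ Sat(EX AG (¬d → AF (d ∨ a))).

Violated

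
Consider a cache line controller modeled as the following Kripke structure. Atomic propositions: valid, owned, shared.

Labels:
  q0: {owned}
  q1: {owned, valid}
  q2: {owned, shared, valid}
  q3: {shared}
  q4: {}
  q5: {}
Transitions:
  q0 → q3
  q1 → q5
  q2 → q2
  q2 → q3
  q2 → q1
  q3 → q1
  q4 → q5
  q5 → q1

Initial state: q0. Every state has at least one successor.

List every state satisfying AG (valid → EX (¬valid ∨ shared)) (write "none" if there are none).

{q0, q1, q2, q3, q4, q5}

States satisfying valid → EX (¬valid ∨ shared): {q0, q1, q2, q3, q4, q5}.
States satisfying AG (valid → EX (¬valid ∨ shared)): {q0, q1, q2, q3, q4, q5}.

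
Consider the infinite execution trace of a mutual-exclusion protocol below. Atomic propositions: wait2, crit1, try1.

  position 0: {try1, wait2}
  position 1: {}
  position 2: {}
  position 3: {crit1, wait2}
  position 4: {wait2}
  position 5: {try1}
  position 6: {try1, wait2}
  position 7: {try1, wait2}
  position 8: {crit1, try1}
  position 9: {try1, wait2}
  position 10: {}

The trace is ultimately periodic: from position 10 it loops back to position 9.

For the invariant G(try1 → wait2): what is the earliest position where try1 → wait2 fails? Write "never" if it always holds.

Check try1 → wait2 at each position in order: 0 ✓, 1 ✓, 2 ✓, 3 ✓, 4 ✓.
At position 5 the labels are {try1}, so try1 → wait2 is false there. This is the first violation.

5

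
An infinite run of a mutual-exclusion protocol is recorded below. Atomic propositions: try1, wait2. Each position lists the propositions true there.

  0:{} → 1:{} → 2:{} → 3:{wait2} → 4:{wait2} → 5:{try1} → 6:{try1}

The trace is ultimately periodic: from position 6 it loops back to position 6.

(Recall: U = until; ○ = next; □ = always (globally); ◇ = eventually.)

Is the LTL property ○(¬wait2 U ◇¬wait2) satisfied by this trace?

Holds

The position after 0 is 1; ¬wait2 U ◇¬wait2 is true there.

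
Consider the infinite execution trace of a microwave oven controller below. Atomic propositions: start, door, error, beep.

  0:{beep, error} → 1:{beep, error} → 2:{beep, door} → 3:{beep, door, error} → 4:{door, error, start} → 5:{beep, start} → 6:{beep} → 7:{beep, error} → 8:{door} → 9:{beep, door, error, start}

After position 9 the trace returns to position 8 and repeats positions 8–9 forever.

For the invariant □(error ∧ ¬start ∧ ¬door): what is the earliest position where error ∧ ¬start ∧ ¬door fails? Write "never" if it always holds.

2

Check error ∧ ¬start ∧ ¬door at each position in order: 0 ✓, 1 ✓.
At position 2 the labels are {beep, door}, so error ∧ ¬start ∧ ¬door is false there. This is the first violation.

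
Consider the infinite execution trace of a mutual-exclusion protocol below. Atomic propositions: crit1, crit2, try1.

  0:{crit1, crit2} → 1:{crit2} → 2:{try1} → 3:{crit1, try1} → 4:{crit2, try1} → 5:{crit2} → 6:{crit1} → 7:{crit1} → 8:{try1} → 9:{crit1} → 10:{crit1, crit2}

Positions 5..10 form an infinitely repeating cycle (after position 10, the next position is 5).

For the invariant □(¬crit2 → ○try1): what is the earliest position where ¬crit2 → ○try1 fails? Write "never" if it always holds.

Check ¬crit2 → ○try1 at each position in order: 0 ✓, 1 ✓, 2 ✓, 3 ✓, 4 ✓, 5 ✓.
At position 6 the labels are {crit1} and the next position 7 has {crit1}, so ¬crit2 → ○try1 is false there. This is the first violation.

6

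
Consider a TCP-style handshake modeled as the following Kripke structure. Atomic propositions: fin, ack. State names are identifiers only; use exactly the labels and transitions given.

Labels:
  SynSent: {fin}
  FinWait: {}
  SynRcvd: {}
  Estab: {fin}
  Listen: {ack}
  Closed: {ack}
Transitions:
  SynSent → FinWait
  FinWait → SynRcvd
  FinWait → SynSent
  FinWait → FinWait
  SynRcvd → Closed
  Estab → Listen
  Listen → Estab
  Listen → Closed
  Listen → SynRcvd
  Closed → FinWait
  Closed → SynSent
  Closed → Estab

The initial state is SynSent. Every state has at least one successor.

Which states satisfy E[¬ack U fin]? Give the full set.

States satisfying ¬ack: {SynSent, FinWait, SynRcvd, Estab}.
States satisfying fin: {SynSent, Estab}.
States satisfying E[¬ack U fin]: {SynSent, FinWait, Estab}.

{SynSent, FinWait, Estab}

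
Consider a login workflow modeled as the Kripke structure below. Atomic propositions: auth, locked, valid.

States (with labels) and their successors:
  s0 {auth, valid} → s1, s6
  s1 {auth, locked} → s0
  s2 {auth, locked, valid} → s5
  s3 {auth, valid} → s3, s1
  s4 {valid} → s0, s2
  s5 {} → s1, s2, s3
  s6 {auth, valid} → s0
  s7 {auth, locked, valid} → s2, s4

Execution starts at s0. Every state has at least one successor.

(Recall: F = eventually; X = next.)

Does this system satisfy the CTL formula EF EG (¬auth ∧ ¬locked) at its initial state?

States satisfying EG (¬auth ∧ ¬locked): ∅.
States satisfying EF EG (¬auth ∧ ¬locked): ∅.
No suitable path/successor from s0 witnesses the formula.
s0 ∉ Sat(EF EG (¬auth ∧ ¬locked)).

No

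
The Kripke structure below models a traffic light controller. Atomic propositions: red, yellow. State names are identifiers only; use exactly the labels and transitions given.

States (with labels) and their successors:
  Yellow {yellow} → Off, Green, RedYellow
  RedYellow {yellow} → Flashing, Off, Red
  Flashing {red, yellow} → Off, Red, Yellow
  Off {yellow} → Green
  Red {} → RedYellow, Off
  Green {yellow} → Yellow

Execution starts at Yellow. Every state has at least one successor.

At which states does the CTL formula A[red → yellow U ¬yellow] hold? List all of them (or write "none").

States satisfying red → yellow: {Yellow, RedYellow, Flashing, Off, Red, Green}.
States satisfying ¬yellow: {Red}.
States satisfying A[red → yellow U ¬yellow]: {Red}.

{Red}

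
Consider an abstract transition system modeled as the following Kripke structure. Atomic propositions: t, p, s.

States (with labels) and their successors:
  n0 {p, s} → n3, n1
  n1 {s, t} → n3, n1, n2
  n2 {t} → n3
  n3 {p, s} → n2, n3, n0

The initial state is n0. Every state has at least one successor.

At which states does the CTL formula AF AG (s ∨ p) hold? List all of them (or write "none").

States satisfying AG (s ∨ p): ∅.
States satisfying AF AG (s ∨ p): ∅.

none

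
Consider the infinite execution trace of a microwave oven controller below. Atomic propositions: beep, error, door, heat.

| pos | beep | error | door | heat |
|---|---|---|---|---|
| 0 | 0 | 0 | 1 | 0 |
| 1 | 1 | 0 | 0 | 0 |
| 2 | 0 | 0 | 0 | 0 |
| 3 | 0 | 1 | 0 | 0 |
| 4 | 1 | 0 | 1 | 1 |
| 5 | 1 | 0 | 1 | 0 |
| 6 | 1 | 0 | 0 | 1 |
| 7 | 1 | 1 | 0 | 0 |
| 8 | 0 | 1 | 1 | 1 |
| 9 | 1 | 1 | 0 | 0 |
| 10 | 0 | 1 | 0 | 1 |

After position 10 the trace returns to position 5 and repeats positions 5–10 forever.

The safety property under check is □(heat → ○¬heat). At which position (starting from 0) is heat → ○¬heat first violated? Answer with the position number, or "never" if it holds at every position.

never

heat → ○¬heat holds at every position 0..10, and those are all the positions the trace ever visits, so the invariant □(heat → ○¬heat) is never violated.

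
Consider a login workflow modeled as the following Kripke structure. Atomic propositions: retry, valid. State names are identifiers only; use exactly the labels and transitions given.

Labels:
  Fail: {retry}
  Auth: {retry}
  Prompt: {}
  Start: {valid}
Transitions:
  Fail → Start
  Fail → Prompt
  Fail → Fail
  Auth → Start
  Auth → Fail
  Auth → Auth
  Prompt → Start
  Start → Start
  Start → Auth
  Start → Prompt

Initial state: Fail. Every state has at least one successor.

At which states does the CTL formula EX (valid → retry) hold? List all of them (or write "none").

{Fail, Auth, Start}

States satisfying valid → retry: {Fail, Auth, Prompt}.
States satisfying EX (valid → retry): {Fail, Auth, Start}.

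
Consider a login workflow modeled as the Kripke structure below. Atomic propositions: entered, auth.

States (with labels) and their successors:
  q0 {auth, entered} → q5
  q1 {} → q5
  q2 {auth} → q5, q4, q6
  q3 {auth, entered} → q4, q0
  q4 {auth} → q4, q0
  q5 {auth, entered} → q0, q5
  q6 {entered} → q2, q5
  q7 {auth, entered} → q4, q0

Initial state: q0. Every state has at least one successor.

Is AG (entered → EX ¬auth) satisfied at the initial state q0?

Does not hold

States satisfying entered → EX ¬auth: {q1, q2, q4}.
States satisfying AG (entered → EX ¬auth): ∅.
q0 is reachable from q0 and violates entered → EX ¬auth, so AG fails at q0.
q0 ∉ Sat(AG (entered → EX ¬auth)).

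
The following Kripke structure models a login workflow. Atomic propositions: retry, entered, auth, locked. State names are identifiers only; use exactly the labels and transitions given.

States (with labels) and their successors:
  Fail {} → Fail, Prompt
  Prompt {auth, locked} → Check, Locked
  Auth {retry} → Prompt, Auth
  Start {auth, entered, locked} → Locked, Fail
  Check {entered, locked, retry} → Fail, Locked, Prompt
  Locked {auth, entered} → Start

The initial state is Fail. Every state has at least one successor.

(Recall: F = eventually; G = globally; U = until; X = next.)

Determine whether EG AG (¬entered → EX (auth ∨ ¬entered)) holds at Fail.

States satisfying AG (¬entered → EX (auth ∨ ¬entered)): {Fail, Prompt, Auth, Start, Check, Locked}.
States satisfying EG AG (¬entered → EX (auth ∨ ¬entered)): {Fail, Prompt, Auth, Start, Check, Locked}.
Fail ∈ Sat(EG AG (¬entered → EX (auth ∨ ¬entered))).

Holds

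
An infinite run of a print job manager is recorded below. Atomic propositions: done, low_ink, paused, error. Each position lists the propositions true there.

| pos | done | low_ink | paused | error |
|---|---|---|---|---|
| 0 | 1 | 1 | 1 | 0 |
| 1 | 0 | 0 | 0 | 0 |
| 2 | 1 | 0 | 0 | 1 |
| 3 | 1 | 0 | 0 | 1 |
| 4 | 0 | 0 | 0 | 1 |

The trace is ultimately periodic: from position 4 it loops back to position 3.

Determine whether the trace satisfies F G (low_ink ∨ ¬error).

No

G (low_ink ∨ ¬error) is false at every position 0..4, so it never becomes true and F G (low_ink ∨ ¬error) fails.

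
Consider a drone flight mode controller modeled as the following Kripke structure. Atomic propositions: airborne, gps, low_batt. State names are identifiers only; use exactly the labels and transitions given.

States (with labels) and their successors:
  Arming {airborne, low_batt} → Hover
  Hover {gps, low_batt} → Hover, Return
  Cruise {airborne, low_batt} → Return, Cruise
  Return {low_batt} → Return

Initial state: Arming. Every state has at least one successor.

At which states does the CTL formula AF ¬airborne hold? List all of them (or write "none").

States satisfying ¬airborne: {Hover, Return}.
States satisfying AF ¬airborne: {Arming, Hover, Return}.

{Arming, Hover, Return}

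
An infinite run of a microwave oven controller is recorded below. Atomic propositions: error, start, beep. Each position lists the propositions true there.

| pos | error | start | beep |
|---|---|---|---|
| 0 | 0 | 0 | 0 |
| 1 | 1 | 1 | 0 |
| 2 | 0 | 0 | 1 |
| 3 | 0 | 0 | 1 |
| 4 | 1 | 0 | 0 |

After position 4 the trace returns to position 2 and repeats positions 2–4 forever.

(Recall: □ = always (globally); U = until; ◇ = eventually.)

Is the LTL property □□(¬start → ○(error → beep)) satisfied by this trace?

□(¬start → ○(error → beep)) must hold at every position from 0 onward. It fails at position 0, so □□(¬start → ○(error → beep)) is false.

Violated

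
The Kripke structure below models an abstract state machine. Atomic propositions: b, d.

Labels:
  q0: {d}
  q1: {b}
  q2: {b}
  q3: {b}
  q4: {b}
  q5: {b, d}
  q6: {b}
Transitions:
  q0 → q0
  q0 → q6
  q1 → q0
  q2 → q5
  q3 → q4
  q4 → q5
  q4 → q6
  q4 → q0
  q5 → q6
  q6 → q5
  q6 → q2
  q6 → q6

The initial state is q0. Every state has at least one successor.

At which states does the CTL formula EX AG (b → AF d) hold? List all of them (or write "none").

none

States satisfying AG (b → AF d): ∅.
States satisfying EX AG (b → AF d): ∅.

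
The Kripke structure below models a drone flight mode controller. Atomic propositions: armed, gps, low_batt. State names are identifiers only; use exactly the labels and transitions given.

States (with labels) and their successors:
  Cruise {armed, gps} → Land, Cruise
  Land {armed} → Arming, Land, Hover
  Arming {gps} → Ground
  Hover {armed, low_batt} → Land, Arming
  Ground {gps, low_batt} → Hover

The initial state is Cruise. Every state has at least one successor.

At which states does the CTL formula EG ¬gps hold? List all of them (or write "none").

{Land, Hover}

States satisfying ¬gps: {Land, Hover}.
States satisfying EG ¬gps: {Land, Hover}.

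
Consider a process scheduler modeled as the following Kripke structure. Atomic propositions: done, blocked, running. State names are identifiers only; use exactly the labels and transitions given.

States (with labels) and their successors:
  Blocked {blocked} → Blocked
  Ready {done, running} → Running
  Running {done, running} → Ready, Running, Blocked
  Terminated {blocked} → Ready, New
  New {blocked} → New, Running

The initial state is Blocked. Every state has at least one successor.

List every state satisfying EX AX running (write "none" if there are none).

{Running, Terminated}

States satisfying AX running: {Ready}.
States satisfying EX AX running: {Running, Terminated}.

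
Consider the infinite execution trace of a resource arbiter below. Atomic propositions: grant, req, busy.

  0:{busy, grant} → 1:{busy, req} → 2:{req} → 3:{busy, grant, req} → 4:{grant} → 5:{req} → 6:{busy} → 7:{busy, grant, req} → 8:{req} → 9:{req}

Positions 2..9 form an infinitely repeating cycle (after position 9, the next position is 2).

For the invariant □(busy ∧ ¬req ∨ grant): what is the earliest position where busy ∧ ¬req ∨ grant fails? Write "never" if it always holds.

1

Check busy ∧ ¬req ∨ grant at each position in order: 0 ✓.
At position 1 the labels are {busy, req}, so busy ∧ ¬req ∨ grant is false there. This is the first violation.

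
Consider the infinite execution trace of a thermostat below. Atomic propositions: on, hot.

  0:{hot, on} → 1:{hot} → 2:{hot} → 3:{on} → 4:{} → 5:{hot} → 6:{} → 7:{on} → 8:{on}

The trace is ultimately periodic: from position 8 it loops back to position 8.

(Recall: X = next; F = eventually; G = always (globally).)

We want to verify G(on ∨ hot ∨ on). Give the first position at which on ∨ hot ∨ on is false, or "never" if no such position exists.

4

Check on ∨ hot ∨ on at each position in order: 0 ✓, 1 ✓, 2 ✓, 3 ✓.
At position 4 the labels are {}, so on ∨ hot ∨ on is false there. This is the first violation.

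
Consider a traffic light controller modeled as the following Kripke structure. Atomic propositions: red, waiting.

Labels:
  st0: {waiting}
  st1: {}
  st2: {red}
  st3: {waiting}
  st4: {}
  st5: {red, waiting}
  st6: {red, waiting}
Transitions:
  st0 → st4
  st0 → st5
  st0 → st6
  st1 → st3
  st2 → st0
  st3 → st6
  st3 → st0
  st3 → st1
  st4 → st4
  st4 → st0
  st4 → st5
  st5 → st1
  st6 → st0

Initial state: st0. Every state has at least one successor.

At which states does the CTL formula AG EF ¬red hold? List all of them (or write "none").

{st0, st1, st2, st3, st4, st5, st6}

States satisfying EF ¬red: {st0, st1, st2, st3, st4, st5, st6}.
States satisfying AG EF ¬red: {st0, st1, st2, st3, st4, st5, st6}.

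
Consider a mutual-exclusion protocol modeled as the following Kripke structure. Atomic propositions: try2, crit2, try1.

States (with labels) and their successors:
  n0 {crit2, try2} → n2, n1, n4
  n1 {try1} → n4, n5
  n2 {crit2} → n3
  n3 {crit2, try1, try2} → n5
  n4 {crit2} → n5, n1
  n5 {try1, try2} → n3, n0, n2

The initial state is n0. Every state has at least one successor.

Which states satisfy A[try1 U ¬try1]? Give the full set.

{n0, n2, n4}

States satisfying try1: {n1, n3, n5}.
States satisfying ¬try1: {n0, n2, n4}.
States satisfying A[try1 U ¬try1]: {n0, n2, n4}.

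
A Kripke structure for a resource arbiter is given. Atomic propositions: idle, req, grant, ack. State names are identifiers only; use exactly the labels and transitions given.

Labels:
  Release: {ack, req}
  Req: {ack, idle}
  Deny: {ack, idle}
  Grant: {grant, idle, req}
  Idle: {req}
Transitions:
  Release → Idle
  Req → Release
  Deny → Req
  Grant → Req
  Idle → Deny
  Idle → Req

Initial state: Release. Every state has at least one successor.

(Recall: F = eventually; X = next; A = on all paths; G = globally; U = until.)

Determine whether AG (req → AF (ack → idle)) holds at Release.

States satisfying req → AF (ack → idle): {Release, Req, Deny, Grant, Idle}.
States satisfying AG (req → AF (ack → idle)): {Release, Req, Deny, Grant, Idle}.
Every state reachable from Release satisfies req → AF (ack → idle).
Release ∈ Sat(AG (req → AF (ack → idle))).

Yes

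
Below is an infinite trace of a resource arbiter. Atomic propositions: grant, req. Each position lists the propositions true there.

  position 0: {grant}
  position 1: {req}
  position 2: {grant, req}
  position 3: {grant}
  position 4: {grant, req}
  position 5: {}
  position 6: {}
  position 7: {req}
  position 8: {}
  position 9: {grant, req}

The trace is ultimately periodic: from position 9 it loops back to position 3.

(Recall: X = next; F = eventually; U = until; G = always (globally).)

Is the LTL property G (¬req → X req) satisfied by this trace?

Does not hold

¬req → X req must hold at every position from 0 onward. It fails at position 5, so G (¬req → X req) is false.
Positions where ¬req holds: 0, 3, 5, 6, 8.
Check X req at each: 0→ok, 3→ok, 5→fails, 6→ok, 8→ok.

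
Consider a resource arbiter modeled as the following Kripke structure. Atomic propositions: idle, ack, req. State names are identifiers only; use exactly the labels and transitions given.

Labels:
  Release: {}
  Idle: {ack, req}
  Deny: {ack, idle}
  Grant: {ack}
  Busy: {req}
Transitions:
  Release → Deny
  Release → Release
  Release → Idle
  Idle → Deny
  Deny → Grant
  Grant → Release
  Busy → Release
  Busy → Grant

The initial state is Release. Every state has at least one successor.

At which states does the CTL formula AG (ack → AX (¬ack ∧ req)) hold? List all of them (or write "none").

none

States satisfying ack → AX (¬ack ∧ req): {Release, Busy}.
States satisfying AG (ack → AX (¬ack ∧ req)): ∅.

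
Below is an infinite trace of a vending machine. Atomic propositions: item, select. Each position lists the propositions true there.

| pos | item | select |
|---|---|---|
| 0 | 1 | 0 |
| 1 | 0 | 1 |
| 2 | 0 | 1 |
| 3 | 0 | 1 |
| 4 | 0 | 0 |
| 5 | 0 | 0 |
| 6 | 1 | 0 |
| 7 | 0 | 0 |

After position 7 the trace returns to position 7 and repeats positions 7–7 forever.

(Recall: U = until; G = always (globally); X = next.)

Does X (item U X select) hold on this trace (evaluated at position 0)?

The position after 0 is 1; item U X select is true there.

Holds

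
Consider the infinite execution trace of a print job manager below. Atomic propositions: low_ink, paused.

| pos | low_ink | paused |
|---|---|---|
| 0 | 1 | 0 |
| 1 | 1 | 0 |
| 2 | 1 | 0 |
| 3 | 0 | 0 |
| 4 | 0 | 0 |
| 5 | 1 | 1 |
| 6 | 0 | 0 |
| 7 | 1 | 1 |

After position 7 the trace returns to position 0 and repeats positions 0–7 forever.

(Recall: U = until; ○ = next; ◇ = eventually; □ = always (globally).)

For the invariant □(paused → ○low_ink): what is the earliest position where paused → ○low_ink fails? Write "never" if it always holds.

Check paused → ○low_ink at each position in order: 0 ✓, 1 ✓, 2 ✓, 3 ✓, 4 ✓.
At position 5 the labels are {low_ink, paused} and the next position 6 has {}, so paused → ○low_ink is false there. This is the first violation.

5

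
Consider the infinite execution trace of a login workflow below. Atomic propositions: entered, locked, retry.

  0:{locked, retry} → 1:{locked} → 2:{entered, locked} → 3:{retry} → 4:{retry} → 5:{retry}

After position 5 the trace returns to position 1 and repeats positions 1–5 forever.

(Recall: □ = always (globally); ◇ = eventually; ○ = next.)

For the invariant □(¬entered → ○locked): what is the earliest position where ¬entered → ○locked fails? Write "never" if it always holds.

Check ¬entered → ○locked at each position in order: 0 ✓, 1 ✓, 2 ✓.
At position 3 the labels are {retry} and the next position 4 has {retry}, so ¬entered → ○locked is false there. This is the first violation.

3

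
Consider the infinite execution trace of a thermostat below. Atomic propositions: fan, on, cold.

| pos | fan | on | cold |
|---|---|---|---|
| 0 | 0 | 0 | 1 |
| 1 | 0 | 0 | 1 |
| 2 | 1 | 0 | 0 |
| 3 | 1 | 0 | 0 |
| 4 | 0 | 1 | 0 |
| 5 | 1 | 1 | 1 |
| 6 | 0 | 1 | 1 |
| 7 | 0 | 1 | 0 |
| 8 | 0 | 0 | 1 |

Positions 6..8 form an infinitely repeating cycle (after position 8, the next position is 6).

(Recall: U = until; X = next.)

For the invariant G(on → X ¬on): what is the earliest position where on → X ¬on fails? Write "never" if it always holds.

Check on → X ¬on at each position in order: 0 ✓, 1 ✓, 2 ✓, 3 ✓.
At position 4 the labels are {on} and the next position 5 has {cold, fan, on}, so on → X ¬on is false there. This is the first violation.

4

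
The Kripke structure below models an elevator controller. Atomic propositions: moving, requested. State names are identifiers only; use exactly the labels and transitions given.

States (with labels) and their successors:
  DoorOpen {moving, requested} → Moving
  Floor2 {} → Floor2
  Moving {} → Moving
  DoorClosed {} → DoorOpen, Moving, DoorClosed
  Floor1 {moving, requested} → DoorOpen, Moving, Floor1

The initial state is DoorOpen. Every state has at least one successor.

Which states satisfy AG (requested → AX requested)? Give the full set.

{Floor2, Moving}

States satisfying requested → AX requested: {Floor2, Moving, DoorClosed}.
States satisfying AG (requested → AX requested): {Floor2, Moving}.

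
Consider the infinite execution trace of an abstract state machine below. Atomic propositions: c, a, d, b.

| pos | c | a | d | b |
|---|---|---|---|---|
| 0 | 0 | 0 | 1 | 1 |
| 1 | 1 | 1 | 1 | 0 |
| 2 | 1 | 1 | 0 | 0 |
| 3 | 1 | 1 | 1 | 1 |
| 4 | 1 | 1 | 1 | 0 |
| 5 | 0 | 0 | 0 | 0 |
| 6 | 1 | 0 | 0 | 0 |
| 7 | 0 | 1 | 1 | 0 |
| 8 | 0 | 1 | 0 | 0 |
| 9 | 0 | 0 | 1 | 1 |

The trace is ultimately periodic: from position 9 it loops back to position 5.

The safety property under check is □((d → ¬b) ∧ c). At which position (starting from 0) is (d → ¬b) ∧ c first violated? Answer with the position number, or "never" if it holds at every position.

0

At position 0 the labels are {b, d}, so (d → ¬b) ∧ c is false there. This is the first violation.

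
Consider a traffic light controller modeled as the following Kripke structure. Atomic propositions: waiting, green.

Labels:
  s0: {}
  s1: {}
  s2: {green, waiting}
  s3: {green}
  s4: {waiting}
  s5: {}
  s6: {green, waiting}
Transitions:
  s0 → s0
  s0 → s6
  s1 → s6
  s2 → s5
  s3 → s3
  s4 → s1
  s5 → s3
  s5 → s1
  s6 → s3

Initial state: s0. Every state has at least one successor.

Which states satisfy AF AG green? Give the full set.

States satisfying AG green: {s3, s6}.
States satisfying AF AG green: {s1, s2, s3, s4, s5, s6}.

{s1, s2, s3, s4, s5, s6}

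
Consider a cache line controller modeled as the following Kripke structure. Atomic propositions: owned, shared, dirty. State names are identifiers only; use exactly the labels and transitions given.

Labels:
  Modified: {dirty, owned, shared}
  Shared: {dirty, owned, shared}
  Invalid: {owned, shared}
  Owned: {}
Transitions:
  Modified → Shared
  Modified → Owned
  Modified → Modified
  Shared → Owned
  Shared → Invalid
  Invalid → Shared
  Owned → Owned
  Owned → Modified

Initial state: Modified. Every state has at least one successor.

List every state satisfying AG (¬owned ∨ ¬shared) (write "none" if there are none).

none

States satisfying ¬owned ∨ ¬shared: {Owned}.
States satisfying AG (¬owned ∨ ¬shared): ∅.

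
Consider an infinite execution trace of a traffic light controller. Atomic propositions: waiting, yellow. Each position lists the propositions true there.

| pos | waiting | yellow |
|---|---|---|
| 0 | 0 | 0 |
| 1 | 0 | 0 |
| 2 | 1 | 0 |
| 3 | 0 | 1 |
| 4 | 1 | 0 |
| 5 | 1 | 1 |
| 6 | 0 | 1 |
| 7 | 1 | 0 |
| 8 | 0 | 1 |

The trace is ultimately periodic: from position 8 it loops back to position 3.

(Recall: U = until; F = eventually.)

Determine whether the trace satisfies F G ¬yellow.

No

G ¬yellow is false at every position 0..8, so it never becomes true and F G ¬yellow fails.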